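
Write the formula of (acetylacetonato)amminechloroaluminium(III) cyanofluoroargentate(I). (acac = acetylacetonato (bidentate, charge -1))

[Al(acac)Cl(NH3)][Ag(CN)F]

Cation [Al…]: ligand charges -2, Al(III) ⇒ ion charge 1+.
Anion [Ag…]: ligand charges -2, Ag(I) ⇒ ion charge 1−.
One 1+ cation balances one 1− anion.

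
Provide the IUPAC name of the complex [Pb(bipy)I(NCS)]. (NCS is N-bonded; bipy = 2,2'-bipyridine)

(2,2'-bipyridine)iodoisothiocyanatolead(II)

There is no counter-ion, so the complex is neutral overall.
Ligand charges: 1×iodo (-1 each), 1×isothiocyanato (-1 each), 1×2,2'-bipyridine (neutral); total -2. So Pb + (-2) = 0, giving Pb = +2.
Ligands are named alphabetically: bipyridine before iodo before isothiocyanato.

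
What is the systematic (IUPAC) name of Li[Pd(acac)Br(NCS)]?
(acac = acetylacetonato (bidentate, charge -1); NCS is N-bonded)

lithium (acetylacetonato)bromoisothiocyanatopalladate(II)

The 1 lithium counter-ion carries a total charge of +1, so each complex ion is 1−.
Ligand charges: 1×acetylacetonato (-1 each), 1×isothiocyanato (-1 each), 1×bromo (-1 each); total -3. So Pd + (-3) = 1−, giving Pd = +2.
Ligands are named alphabetically: acetylacetonato before bromo before isothiocyanato.
The complex ion is anionic, so palladium takes the -ate form palladate(II).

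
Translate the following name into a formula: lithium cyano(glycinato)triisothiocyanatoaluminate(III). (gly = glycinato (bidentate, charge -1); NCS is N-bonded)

Ligands: 1 glycinato (gly, -1), 3 isothiocyanato (NCS, -1), 1 cyano (CN, -1). Ligand charge sum = -5.
With Al in oxidation state +3, the complex ion is [Al...]^2−.
Charge balance with lithium (+1) requires 1 complex ion per 2 lithium.

Li2[Al(CN)(gly)(NCS)3]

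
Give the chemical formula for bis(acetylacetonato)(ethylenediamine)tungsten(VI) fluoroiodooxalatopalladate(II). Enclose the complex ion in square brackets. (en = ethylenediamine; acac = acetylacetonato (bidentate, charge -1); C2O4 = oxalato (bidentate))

[W(acac)2(en)][Pd(C2O4)FI]2

Cation [W…]: ligand charges -2, W(VI) ⇒ ion charge 4+.
Anion [Pd…]: ligand charges -4, Pd(II) ⇒ ion charge 2−.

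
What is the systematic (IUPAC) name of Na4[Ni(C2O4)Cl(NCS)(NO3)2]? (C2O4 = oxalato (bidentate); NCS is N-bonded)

sodium chloroisothiocyanatodinitratooxalatonickelate(II)

The 4 sodium counter-ions carry a total charge of +4, so each complex ion is 4−.
Ligand charges: 2×nitrato (-1 each), 1×oxalato (-2 each), 1×chloro (-1 each), 1×isothiocyanato (-1 each); total -6. So Ni + (-6) = 4−, giving Ni = +2.
Ligands are named alphabetically: chloro before isothiocyanato before nitrato before oxalato.
The complex ion is anionic, so nickel takes the -ate form nickelate(II).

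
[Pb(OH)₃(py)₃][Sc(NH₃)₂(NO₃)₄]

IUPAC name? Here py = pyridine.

trihydroxotris(pyridine)lead(IV) diamminetetranitratoscandate(III)

Scandium is always +3 in its complexes; the anion's ligand charges sum to -4, so the complex anion is 1−.
A 1:1 salt means the cation carries the equal and opposite charge, 1+.
Cation: ligand charges sum to -3; for the ion to be 1+, Pb = +4.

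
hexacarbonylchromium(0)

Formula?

Ligands: 6 carbonyl (CO, neutral). Ligand charge sum = 0.
With Cr in oxidation state 0, the complex ion is [Cr...].

[Cr(CO)6]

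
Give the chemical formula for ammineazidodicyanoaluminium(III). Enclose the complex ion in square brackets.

Ligands: 2 cyano (CN, -1), 1 ammine (NH3, neutral), 1 azido (N3, -1). Ligand charge sum = -3.
With Al in oxidation state +3, the complex ion is [Al...].

[Al(CN)2(N3)(NH3)]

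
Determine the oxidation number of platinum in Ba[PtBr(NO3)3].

1 barium outside the brackets (+2 each) → the complex ion is 2−.
Ligand charges: 1×Br = -1; 3×NO3 = -3; sum -4.
Pt + (-4) = 2− ⇒ Pt is +2.

+2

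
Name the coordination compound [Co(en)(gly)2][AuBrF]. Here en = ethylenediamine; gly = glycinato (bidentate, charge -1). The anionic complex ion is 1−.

Both ions are complex: the cation is named first with the plain metal name, the anion second with the -ate form; each ion's ligands are alphabetised independently.
The complex anion is given as 1−; its ligand charges sum to -2, so Au = +1.
A 1:1 salt means the cation carries the equal and opposite charge, 1+.
Cation: ligand charges sum to -2; for the ion to be 1+, Co = +3.

(ethylenediamine)bis(glycinato)cobalt(III) bromofluoroaurate(I)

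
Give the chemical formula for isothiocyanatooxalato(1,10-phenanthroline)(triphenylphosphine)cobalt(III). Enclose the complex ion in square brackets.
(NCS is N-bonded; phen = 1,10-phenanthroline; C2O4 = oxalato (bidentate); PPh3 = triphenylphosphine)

Ligands: 1 isothiocyanato (NCS, -1), 1 1,10-phenanthroline (phen, neutral), 1 oxalato (C2O4, -2), 1 triphenylphosphine (PPh3, neutral). Ligand charge sum = -3.
With Co in oxidation state +3, the complex ion is [Co...].

[Co(C2O4)(NCS)(phen)(PPh3)]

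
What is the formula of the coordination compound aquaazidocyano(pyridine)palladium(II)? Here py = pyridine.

[Pd(CN)(H2O)(N3)(py)]

Ligands: 1 pyridine (py, neutral), 1 cyano (CN, -1), 1 aqua (H2O, neutral), 1 azido (N3, -1). Ligand charge sum = -2.
With Pd in oxidation state +2, the complex ion is [Pd...].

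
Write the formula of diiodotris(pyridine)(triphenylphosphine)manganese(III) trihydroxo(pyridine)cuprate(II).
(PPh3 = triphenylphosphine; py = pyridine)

[MnI2(PPh3)(py)3][Cu(OH)3(py)]

Cation [Mn…]: ligand charges -2, Mn(III) ⇒ ion charge 1+.
Anion [Cu…]: ligand charges -3, Cu(II) ⇒ ion charge 1−.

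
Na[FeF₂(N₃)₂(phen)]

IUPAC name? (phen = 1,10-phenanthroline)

The 1 sodium counter-ion carries a total charge of +1, so each complex ion is 1−.
Ligand charges: 2×fluoro (-1 each), 2×azido (-1 each), 1×1,10-phenanthroline (neutral); total -4. So Fe + (-4) = 1−, giving Fe = +3.
Ligands are named alphabetically: azido before fluoro before phenanthroline.
The complex ion is anionic, so iron takes the -ate form ferrate(III).

sodium diazidodifluoro(1,10-phenanthroline)ferrate(III)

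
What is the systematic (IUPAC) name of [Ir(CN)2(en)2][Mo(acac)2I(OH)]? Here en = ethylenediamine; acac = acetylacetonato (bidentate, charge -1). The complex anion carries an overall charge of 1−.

dicyanobis(ethylenediamine)iridium(III) bis(acetylacetonato)hydroxoiodomolybdate(III)

The complex anion is given as 1−; its ligand charges sum to -4, so Mo = +3.
A 1:1 salt means the cation carries the equal and opposite charge, 1+.
Cation: ligand charges sum to -2; for the ion to be 1+, Ir = +3.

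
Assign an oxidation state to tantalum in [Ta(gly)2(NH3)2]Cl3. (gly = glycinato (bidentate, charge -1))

3 chloride outside the brackets (-1 each) → the complex ion is 3+.
Ligand charges: 2×NH3 neutral; 2×gly = -2; sum -2.
Ta + (-2) = 3+ ⇒ Ta is +5.

+5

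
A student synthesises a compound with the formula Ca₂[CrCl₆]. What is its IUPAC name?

The 2 calcium counter-ions carry a total charge of +4, so each complex ion is 4−.
Ligand charges: 6×chloro (-1 each); total -6. So Cr + (-6) = 4−, giving Cr = +2.
The complex ion is anionic, so chromium takes the -ate form chromate(II).

calcium hexachlorochromate(II)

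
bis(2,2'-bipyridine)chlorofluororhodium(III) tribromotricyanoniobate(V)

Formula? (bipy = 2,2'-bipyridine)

[Rh(bipy)2ClF][NbBr3(CN)3]

Cation [Rh…]: ligand charges -2, Rh(III) ⇒ ion charge 1+.
Anion [Nb…]: ligand charges -6, Nb(V) ⇒ ion charge 1−.
One 1+ cation balances one 1− anion.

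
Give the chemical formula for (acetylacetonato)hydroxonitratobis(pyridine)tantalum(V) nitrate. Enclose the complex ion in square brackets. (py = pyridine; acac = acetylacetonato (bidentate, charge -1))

[Ta(acac)(NO3)(OH)(py)2](NO3)2

Ligands: 2 pyridine (py, neutral), 1 hydroxo (OH, -1), 1 acetylacetonato (acac, -1), 1 nitrato (NO3, -1). Ligand charge sum = -3.
With Ta in oxidation state +5, the complex ion is [Ta...]^2+.
Charge balance with nitrate (-1) requires 1 complex ion per 2 nitrate.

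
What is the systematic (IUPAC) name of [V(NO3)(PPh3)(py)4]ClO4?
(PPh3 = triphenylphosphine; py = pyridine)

nitratotetrakis(pyridine)(triphenylphosphine)vanadium(II) perchlorate

The 1 perchlorate counter-ion carries a total charge of -1, so each complex ion is 1+.
Ligand charges: 1×triphenylphosphine (neutral), 4×pyridine (neutral), 1×nitrato (-1 each); total -1. So V + (-1) = 1+, giving V = +2.
Ligands are named alphabetically: nitrato before pyridine before triphenylphosphine.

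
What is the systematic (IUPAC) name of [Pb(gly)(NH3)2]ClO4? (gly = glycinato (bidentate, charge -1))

diammine(glycinato)lead(II) perchlorate

The 1 perchlorate counter-ion carries a total charge of -1, so each complex ion is 1+.
Ligand charges: 1×glycinato (-1 each), 2×ammine (neutral); total -1. So Pb + (-1) = 1+, giving Pb = +2.
Ligands are named alphabetically: ammine before glycinato.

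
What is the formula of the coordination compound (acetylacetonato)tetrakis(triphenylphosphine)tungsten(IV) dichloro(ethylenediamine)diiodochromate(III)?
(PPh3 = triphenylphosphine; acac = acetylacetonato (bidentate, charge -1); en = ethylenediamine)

[W(acac)(PPh3)4][CrCl2(en)I2]3

Cation [W…]: ligand charges -1, W(IV) ⇒ ion charge 3+.
Anion [Cr…]: ligand charges -4, Cr(III) ⇒ ion charge 1−.
One 3+ cation requires 3 of the 1− anion.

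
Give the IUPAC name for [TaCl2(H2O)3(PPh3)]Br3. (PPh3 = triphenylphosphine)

The 3 bromide counter-ions carry a total charge of -3, so each complex ion is 3+.
Ligand charges: 2×chloro (-1 each), 1×triphenylphosphine (neutral), 3×aqua (neutral); total -2. So Ta + (-2) = 3+, giving Ta = +5.
Ligands are named alphabetically: aqua before chloro before triphenylphosphine.

triaquadichloro(triphenylphosphine)tantalum(V) bromide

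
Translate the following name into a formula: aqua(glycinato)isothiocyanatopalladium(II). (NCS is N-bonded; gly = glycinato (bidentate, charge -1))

[Pd(gly)(H2O)(NCS)]

Ligands: 1 isothiocyanato (NCS, -1), 1 aqua (H2O, neutral), 1 glycinato (gly, -1). Ligand charge sum = -2.
With Pd in oxidation state +2, the complex ion is [Pd...].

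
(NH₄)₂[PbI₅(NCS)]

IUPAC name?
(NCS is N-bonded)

The 2 ammonium counter-ions carry a total charge of +2, so each complex ion is 2−.
Ligand charges: 5×iodo (-1 each), 1×isothiocyanato (-1 each); total -6. So Pb + (-6) = 2−, giving Pb = +4.
The complex ion is anionic, so lead takes the -ate form plumbate(IV).

ammonium pentaiodoisothiocyanatoplumbate(IV)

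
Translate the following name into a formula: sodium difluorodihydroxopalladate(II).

Ligands: 2 hydroxo (OH, -1), 2 fluoro (F, -1). Ligand charge sum = -4.
Charge balance with sodium (+1) requires 1 complex ion per 2 sodium.

Na2[PdF2(OH)2]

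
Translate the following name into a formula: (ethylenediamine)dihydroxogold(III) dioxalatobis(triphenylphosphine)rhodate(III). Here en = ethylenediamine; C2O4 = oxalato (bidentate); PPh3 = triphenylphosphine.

Cation [Au…]: ligand charges -2, Au(III) ⇒ ion charge 1+.
Anion [Rh…]: ligand charges -4, Rh(III) ⇒ ion charge 1−.
One 1+ cation balances one 1− anion.

[Au(en)(OH)2][Rh(C2O4)2(PPh3)2]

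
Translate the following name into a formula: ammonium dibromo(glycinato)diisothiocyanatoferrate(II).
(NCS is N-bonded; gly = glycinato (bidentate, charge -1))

(NH4)3[FeBr2(gly)(NCS)2]

Ligands: 2 isothiocyanato (NCS, -1), 1 glycinato (gly, -1), 2 bromo (Br, -1). Ligand charge sum = -5.
With Fe in oxidation state +2, the complex ion is [Fe...]^3−.
Charge balance with ammonium (+1) requires 1 complex ion per 3 ammonium.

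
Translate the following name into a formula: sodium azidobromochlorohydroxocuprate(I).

Ligands: 1 chloro (Cl, -1), 1 bromo (Br, -1), 1 hydroxo (OH, -1), 1 azido (N3, -1). Ligand charge sum = -4.
With Cu in oxidation state +1, the complex ion is [Cu...]^3−.
Charge balance with sodium (+1) requires 1 complex ion per 3 sodium.

Na3[CuBrCl(N3)(OH)]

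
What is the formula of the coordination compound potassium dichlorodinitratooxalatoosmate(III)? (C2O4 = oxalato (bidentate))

K3[Os(C2O4)Cl2(NO3)2]

Ligands: 2 chloro (Cl, -1), 1 oxalato (C2O4, -2), 2 nitrato (NO3, -1). Ligand charge sum = -6.
With Os in oxidation state +3, the complex ion is [Os...]^3−.
Charge balance with potassium (+1) requires 1 complex ion per 3 potassium.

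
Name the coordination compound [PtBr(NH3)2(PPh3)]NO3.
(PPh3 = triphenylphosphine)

The 1 nitrate counter-ion carries a total charge of -1, so each complex ion is 1+.
Ligand charges: 1×triphenylphosphine (neutral), 2×ammine (neutral), 1×bromo (-1 each); total -1. So Pt + (-1) = 1+, giving Pt = +2.
Ligands are named alphabetically: ammine before bromo before triphenylphosphine.

diamminebromo(triphenylphosphine)platinum(II) nitrate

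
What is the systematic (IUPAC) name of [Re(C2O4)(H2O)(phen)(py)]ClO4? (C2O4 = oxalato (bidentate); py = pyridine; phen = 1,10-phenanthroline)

aquaoxalato(1,10-phenanthroline)(pyridine)rhenium(III) perchlorate

The 1 perchlorate counter-ion carries a total charge of -1, so each complex ion is 1+.
Ligand charges: 1×oxalato (-2 each), 1×aqua (neutral), 1×pyridine (neutral), 1×1,10-phenanthroline (neutral); total -2. So Re + (-2) = 1+, giving Re = +3.
Ligands are named alphabetically: aqua before oxalato before phenanthroline before pyridine.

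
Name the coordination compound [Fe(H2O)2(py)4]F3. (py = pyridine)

The 3 fluoride counter-ions carry a total charge of -3, so each complex ion is 3+.
Ligand charges: 4×pyridine (neutral), 2×aqua (neutral); total 0. So Fe + (0) = 3+, giving Fe = +3.
Ligands are named alphabetically: aqua before pyridine.

diaquatetrakis(pyridine)iron(III) fluoride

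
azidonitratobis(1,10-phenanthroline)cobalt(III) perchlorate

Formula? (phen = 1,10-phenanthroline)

Ligands: 1 nitrato (NO3, -1), 1 azido (N3, -1), 2 1,10-phenanthroline (phen, neutral). Ligand charge sum = -2.
Charge balance with perchlorate (-1) requires 1 complex ion per 1 perchlorate.

[Co(N3)(NO3)(phen)2]ClO4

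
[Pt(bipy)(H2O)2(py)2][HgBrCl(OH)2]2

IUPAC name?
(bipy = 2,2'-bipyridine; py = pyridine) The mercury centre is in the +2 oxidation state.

Hg is given as +2; the anion's ligand charges sum to -4, so the complex anion is 2−.
With 2 anions per cation, the cation must be 2×2 = 4+.
Cation: ligand charges sum to 0; for the ion to be 4+, Pt = +4.

diaqua(2,2'-bipyridine)bis(pyridine)platinum(IV) bromochlorodihydroxomercurate(II)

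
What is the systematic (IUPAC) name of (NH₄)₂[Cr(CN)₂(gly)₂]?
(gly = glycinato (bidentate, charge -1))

ammonium dicyanobis(glycinato)chromate(II)

The 2 ammonium counter-ions carry a total charge of +2, so each complex ion is 2−.
Ligand charges: 2×cyano (-1 each), 2×glycinato (-1 each); total -4. So Cr + (-4) = 2−, giving Cr = +2.
Ligands are named alphabetically: cyano before glycinato.
The complex ion is anionic, so chromium takes the -ate form chromate(II).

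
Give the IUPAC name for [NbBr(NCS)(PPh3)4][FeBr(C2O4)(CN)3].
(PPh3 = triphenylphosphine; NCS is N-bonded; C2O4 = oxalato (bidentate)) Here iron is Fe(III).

Fe is given as +3; the anion's ligand charges sum to -6, so the complex anion is 3−.
A 1:1 salt means the cation carries the equal and opposite charge, 3+.
Cation: ligand charges sum to -2; for the ion to be 3+, Nb = +5.

bromoisothiocyanatotetrakis(triphenylphosphine)niobium(V) bromotricyanooxalatoferrate(III)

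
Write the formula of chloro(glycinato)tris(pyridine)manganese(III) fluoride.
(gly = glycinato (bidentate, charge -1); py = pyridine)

Ligands: 1 glycinato (gly, -1), 1 chloro (Cl, -1), 3 pyridine (py, neutral). Ligand charge sum = -2.
Charge balance with fluoride (-1) requires 1 complex ion per 1 fluoride.

[MnCl(gly)(py)3]F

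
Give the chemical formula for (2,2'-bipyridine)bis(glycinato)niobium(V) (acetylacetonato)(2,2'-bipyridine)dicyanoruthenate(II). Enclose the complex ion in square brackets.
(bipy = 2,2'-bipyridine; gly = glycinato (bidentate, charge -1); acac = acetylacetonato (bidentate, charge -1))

Cation [Nb…]: ligand charges -2, Nb(V) ⇒ ion charge 3+.
Anion [Ru…]: ligand charges -3, Ru(II) ⇒ ion charge 1−.
One 3+ cation requires 3 of the 1− anion.

[Nb(bipy)(gly)2][Ru(acac)(bipy)(CN)2]3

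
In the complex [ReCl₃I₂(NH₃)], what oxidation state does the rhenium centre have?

+5

No counter-ion: the bracketed complex is neutral.
Ligand charges: 2×I = -2; 1×NH3 neutral; 3×Cl = -3; sum -5.
Re + (-5) = 0 ⇒ Re is +5.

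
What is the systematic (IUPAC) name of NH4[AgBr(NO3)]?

The 1 ammonium counter-ion carries a total charge of +1, so each complex ion is 1−.
Ligand charges: 1×nitrato (-1 each), 1×bromo (-1 each); total -2. So Ag + (-2) = 1−, giving Ag = +1.
The complex ion is anionic, so silver takes the -ate form argentate(I).

ammonium bromonitratoargentate(I)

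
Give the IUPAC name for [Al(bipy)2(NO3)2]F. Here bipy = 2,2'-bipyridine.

The 1 fluoride counter-ion carries a total charge of -1, so each complex ion is 1+.
Ligand charges: 2×2,2'-bipyridine (neutral), 2×nitrato (-1 each); total -2. So Al + (-2) = 1+, giving Al = +3.
Ligands are named alphabetically: bipyridine before nitrato.

bis(2,2'-bipyridine)dinitratoaluminium(III) fluoride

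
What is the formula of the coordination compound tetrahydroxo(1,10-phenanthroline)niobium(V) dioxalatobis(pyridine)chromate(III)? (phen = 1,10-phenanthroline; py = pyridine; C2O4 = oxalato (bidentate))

[Nb(OH)4(phen)][Cr(C2O4)2(py)2]

Cation [Nb…]: ligand charges -4, Nb(V) ⇒ ion charge 1+.
Anion [Cr…]: ligand charges -4, Cr(III) ⇒ ion charge 1−.
One 1+ cation balances one 1− anion.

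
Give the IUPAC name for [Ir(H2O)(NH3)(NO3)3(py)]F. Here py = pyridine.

The 1 fluoride counter-ion carries a total charge of -1, so each complex ion is 1+.
Ligand charges: 1×pyridine (neutral), 1×aqua (neutral), 3×nitrato (-1 each), 1×ammine (neutral); total -3. So Ir + (-3) = 1+, giving Ir = +4.
Ligands are named alphabetically: ammine before aqua before nitrato before pyridine.

ammineaquatrinitrato(pyridine)iridium(IV) fluoride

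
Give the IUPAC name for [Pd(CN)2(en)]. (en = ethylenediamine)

dicyano(ethylenediamine)palladium(II)

There is no counter-ion, so the complex is neutral overall.
Ligand charges: 2×cyano (-1 each), 1×ethylenediamine (neutral); total -2. So Pd + (-2) = 0, giving Pd = +2.
Ligands are named alphabetically: cyano before ethylenediamine.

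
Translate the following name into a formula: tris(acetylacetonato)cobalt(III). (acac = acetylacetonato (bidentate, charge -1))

[Co(acac)3]

Ligands: 3 acetylacetonato (acac, -1). Ligand charge sum = -3.
With Co in oxidation state +3, the complex ion is [Co...].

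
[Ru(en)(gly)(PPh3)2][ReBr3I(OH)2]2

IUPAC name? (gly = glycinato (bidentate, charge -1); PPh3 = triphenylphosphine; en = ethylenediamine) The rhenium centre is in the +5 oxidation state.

(ethylenediamine)(glycinato)bis(triphenylphosphine)ruthenium(III) tribromodihydroxoiodorhenate(V)

Both ions are complex: the cation is named first with the plain metal name, the anion second with the -ate form; each ion's ligands are alphabetised independently.
Re is given as +5; the anion's ligand charges sum to -6, so the complex anion is 1−.
With 2 anions per cation, the cation must be 2×1 = 2+.
Cation: ligand charges sum to -1; for the ion to be 2+, Ru = +3.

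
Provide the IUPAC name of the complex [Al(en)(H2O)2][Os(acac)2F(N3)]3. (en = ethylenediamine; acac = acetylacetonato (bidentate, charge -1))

Both ions are complex: the cation is named first with the plain metal name, the anion second with the -ate form; each ion's ligands are alphabetised independently.
Aluminium is always +3 in its complexes; the cation's ligand charges sum to 0, so the complex cation is 3+.
With 3 anions per cation, each anion must be 3/3 = 1−.
Anion: ligand charges sum to -4; for the ion to be 1−, Os = +3.

diaqua(ethylenediamine)aluminium(III) bis(acetylacetonato)azidofluoroosmate(III)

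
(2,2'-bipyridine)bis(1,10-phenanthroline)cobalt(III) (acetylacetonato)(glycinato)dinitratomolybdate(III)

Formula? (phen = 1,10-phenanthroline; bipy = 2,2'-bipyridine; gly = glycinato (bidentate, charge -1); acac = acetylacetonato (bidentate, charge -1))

Cation [Co…]: ligand charges 0, Co(III) ⇒ ion charge 3+.
Anion [Mo…]: ligand charges -4, Mo(III) ⇒ ion charge 1−.

[Co(bipy)(phen)2][Mo(acac)(gly)(NO3)2]3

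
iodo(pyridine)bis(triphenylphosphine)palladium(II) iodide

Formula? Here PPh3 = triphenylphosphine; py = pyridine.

[PdI(PPh3)2(py)]I

Ligands: 1 iodo (I, -1), 2 triphenylphosphine (PPh3, neutral), 1 pyridine (py, neutral). Ligand charge sum = -1.
Charge balance with iodide (-1) requires 1 complex ion per 1 iodide.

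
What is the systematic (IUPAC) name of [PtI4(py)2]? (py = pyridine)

There is no counter-ion, so the complex is neutral overall.
Ligand charges: 4×iodo (-1 each), 2×pyridine (neutral); total -4. So Pt + (-4) = 0, giving Pt = +4.
Ligands are named alphabetically: iodo before pyridine.

tetraiodobis(pyridine)platinum(IV)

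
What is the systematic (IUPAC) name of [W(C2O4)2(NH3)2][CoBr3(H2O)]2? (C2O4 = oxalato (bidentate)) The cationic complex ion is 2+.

Both ions are complex: the cation is named first with the plain metal name, the anion second with the -ate form; each ion's ligands are alphabetised independently.
The complex cation is given as 2+; its ligand charges sum to -4, so W = +6.
With 2 anions per cation, each anion must be 2/2 = 1−.
Anion: ligand charges sum to -3; for the ion to be 1−, Co = +2.

diamminedioxalatotungsten(VI) aquatribromocobaltate(II)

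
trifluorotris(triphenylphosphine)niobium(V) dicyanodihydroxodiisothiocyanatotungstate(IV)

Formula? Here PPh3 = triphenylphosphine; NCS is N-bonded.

Cation [Nb…]: ligand charges -3, Nb(V) ⇒ ion charge 2+.
Anion [W…]: ligand charges -6, W(IV) ⇒ ion charge 2−.

[NbF3(PPh3)3][W(CN)2(NCS)2(OH)2]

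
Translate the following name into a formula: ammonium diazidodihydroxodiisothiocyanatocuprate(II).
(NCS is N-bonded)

Ligands: 2 hydroxo (OH, -1), 2 isothiocyanato (NCS, -1), 2 azido (N3, -1). Ligand charge sum = -6.
Charge balance with ammonium (+1) requires 1 complex ion per 4 ammonium.

(NH4)4[Cu(N3)2(NCS)2(OH)2]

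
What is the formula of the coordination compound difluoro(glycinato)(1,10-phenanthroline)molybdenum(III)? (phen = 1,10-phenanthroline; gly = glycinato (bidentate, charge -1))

[MoF2(gly)(phen)]

Ligands: 1 1,10-phenanthroline (phen, neutral), 1 glycinato (gly, -1), 2 fluoro (F, -1). Ligand charge sum = -3.
With Mo in oxidation state +3, the complex ion is [Mo...].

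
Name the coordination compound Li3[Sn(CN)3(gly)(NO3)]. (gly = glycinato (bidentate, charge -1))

The 3 lithium counter-ions carry a total charge of +3, so each complex ion is 3−.
Ligand charges: 3×cyano (-1 each), 1×nitrato (-1 each), 1×glycinato (-1 each); total -5. So Sn + (-5) = 3−, giving Sn = +2.
The complex ion is anionic, so tin takes the -ate form stannate(II).

lithium tricyano(glycinato)nitratostannate(II)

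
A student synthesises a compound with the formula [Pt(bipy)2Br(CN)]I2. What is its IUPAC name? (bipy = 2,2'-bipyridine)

The 2 iodide counter-ions carry a total charge of -2, so each complex ion is 2+.
Ligand charges: 1×bromo (-1 each), 2×2,2'-bipyridine (neutral), 1×cyano (-1 each); total -2. So Pt + (-2) = 2+, giving Pt = +4.
Ligands are named alphabetically: bipyridine before bromo before cyano.

bis(2,2'-bipyridine)bromocyanoplatinum(IV) iodide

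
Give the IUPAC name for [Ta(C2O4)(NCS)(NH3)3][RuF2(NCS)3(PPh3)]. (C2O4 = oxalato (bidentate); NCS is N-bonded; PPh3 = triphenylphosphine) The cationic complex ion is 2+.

triammineisothiocyanatooxalatotantalum(V) difluorotriisothiocyanato(triphenylphosphine)ruthenate(III)

Both ions are complex: the cation is named first with the plain metal name, the anion second with the -ate form; each ion's ligands are alphabetised independently.
The complex cation is given as 2+; its ligand charges sum to -3, so Ta = +5.
A 1:1 salt means the anion carries the equal and opposite charge, 2−.
Anion: ligand charges sum to -5; for the ion to be 2−, Ru = +3.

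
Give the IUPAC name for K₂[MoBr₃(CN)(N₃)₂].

potassium diazidotribromocyanomolybdate(IV)

The 2 potassium counter-ions carry a total charge of +2, so each complex ion is 2−.
Ligand charges: 1×cyano (-1 each), 3×bromo (-1 each), 2×azido (-1 each); total -6. So Mo + (-6) = 2−, giving Mo = +4.
The complex ion is anionic, so molybdenum takes the -ate form molybdate(IV).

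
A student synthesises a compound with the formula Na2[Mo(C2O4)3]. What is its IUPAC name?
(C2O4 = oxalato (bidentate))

The 2 sodium counter-ions carry a total charge of +2, so each complex ion is 2−.
Ligand charges: 3×oxalato (-2 each); total -6. So Mo + (-6) = 2−, giving Mo = +4.
The complex ion is anionic, so molybdenum takes the -ate form molybdate(IV).

sodium trioxalatomolybdate(IV)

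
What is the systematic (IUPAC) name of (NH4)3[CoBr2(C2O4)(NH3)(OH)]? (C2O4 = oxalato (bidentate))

The 3 ammonium counter-ions carry a total charge of +3, so each complex ion is 3−.
Ligand charges: 1×hydroxo (-1 each), 1×oxalato (-2 each), 1×ammine (neutral), 2×bromo (-1 each); total -5. So Co + (-5) = 3−, giving Co = +2.
Ligands are named alphabetically: ammine before bromo before hydroxo before oxalato.
The complex ion is anionic, so cobalt takes the -ate form cobaltate(II).

ammonium amminedibromohydroxooxalatocobaltate(II)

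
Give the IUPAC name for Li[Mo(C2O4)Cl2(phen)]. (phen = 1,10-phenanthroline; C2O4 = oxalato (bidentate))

lithium dichlorooxalato(1,10-phenanthroline)molybdate(III)

The 1 lithium counter-ion carries a total charge of +1, so each complex ion is 1−.
Ligand charges: 1×1,10-phenanthroline (neutral), 2×chloro (-1 each), 1×oxalato (-2 each); total -4. So Mo + (-4) = 1−, giving Mo = +3.
The complex ion is anionic, so molybdenum takes the -ate form molybdate(III).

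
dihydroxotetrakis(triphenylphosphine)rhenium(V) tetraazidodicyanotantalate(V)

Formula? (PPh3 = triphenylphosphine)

[Re(OH)2(PPh3)4][Ta(CN)2(N3)4]3

Cation [Re…]: ligand charges -2, Re(V) ⇒ ion charge 3+.
Anion [Ta…]: ligand charges -6, Ta(V) ⇒ ion charge 1−.
One 3+ cation requires 3 of the 1− anion.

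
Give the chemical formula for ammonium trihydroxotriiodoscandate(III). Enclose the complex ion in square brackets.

Ligands: 3 hydroxo (OH, -1), 3 iodo (I, -1). Ligand charge sum = -6.
Charge balance with ammonium (+1) requires 1 complex ion per 3 ammonium.

(NH4)3[ScI3(OH)3]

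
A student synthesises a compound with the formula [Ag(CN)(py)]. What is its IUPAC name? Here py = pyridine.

There is no counter-ion, so the complex is neutral overall.
Ligand charges: 1×pyridine (neutral), 1×cyano (-1 each); total -1. So Ag + (-1) = 0, giving Ag = +1.
Ligands are named alphabetically: cyano before pyridine.

cyano(pyridine)silver(I)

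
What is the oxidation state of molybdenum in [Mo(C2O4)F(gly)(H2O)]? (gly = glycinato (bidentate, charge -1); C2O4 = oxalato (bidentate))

No counter-ion: the bracketed complex is neutral.
Ligand charges: 1×H2O neutral; 1×F = -1; 1×gly = -1; 1×C2O4 = -2; sum -4.
Mo + (-4) = 0 ⇒ Mo is +4.

+4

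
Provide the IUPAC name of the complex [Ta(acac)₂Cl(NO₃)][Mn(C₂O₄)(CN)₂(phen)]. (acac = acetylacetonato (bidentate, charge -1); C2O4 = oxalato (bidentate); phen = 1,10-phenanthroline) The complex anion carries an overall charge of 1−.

Both ions are complex: the cation is named first with the plain metal name, the anion second with the -ate form; each ion's ligands are alphabetised independently.
The complex anion is given as 1−; its ligand charges sum to -4, so Mn = +3.
A 1:1 salt means the cation carries the equal and opposite charge, 1+.
Cation: ligand charges sum to -4; for the ion to be 1+, Ta = +5.

bis(acetylacetonato)chloronitratotantalum(V) dicyanooxalato(1,10-phenanthroline)manganate(III)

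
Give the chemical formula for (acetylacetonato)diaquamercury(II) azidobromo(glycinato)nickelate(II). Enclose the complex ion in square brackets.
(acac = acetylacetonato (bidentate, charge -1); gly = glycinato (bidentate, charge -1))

[Hg(acac)(H2O)2][NiBr(gly)(N3)]

Cation [Hg…]: ligand charges -1, Hg(II) ⇒ ion charge 1+.
Anion [Ni…]: ligand charges -3, Ni(II) ⇒ ion charge 1−.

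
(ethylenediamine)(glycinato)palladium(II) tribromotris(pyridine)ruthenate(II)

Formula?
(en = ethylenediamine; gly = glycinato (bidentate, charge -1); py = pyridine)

Cation [Pd…]: ligand charges -1, Pd(II) ⇒ ion charge 1+.
Anion [Ru…]: ligand charges -3, Ru(II) ⇒ ion charge 1−.
One 1+ cation balances one 1− anion.

[Pd(en)(gly)][RuBr3(py)3]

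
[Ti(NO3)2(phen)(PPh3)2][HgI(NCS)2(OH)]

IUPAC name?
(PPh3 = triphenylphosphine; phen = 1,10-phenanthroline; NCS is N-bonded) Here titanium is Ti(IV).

dinitrato(1,10-phenanthroline)bis(triphenylphosphine)titanium(IV) hydroxoiododiisothiocyanatomercurate(II)

Ti is given as +4; the cation's ligand charges sum to -2, so the complex cation is 2+.
A 1:1 salt means the anion carries the equal and opposite charge, 2−.
Anion: ligand charges sum to -4; for the ion to be 2−, Hg = +2.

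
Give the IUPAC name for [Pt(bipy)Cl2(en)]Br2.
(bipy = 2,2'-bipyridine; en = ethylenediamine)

The 2 bromide counter-ions carry a total charge of -2, so each complex ion is 2+.
Ligand charges: 1×2,2'-bipyridine (neutral), 1×ethylenediamine (neutral), 2×chloro (-1 each); total -2. So Pt + (-2) = 2+, giving Pt = +4.
Ligands are named alphabetically: bipyridine before chloro before ethylenediamine.

(2,2'-bipyridine)dichloro(ethylenediamine)platinum(IV) bromide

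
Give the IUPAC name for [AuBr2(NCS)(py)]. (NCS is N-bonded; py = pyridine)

There is no counter-ion, so the complex is neutral overall.
Ligand charges: 2×bromo (-1 each), 1×isothiocyanato (-1 each), 1×pyridine (neutral); total -3. So Au + (-3) = 0, giving Au = +3.
Ligands are named alphabetically: bromo before isothiocyanato before pyridine.

dibromoisothiocyanato(pyridine)gold(III)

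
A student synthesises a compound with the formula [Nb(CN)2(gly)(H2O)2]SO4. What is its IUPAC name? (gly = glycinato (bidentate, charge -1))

diaquadicyano(glycinato)niobium(V) sulfate

The 1 sulfate counter-ion carries a total charge of -2, so each complex ion is 2+.
Ligand charges: 2×aqua (neutral), 2×cyano (-1 each), 1×glycinato (-1 each); total -3. So Nb + (-3) = 2+, giving Nb = +5.
Ligands are named alphabetically: aqua before cyano before glycinato.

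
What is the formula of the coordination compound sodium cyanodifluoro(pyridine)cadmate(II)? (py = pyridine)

Na[Cd(CN)F2(py)]

Ligands: 2 fluoro (F, -1), 1 pyridine (py, neutral), 1 cyano (CN, -1). Ligand charge sum = -3.
Charge balance with sodium (+1) requires 1 complex ion per 1 sodium.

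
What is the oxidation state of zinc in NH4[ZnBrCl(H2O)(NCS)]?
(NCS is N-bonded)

+2

1 ammonium outside the brackets (+1 each) → the complex ion is 1−.
Ligand charges: 1×NCS = -1; 1×Cl = -1; 1×Br = -1; 1×H2O neutral; sum -3.
Zn + (-3) = 1− ⇒ Zn is +2.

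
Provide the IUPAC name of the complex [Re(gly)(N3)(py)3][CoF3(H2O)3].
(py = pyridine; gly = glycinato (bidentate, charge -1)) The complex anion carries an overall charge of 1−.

The complex anion is given as 1−; its ligand charges sum to -3, so Co = +2.
A 1:1 salt means the cation carries the equal and opposite charge, 1+.
Cation: ligand charges sum to -2; for the ion to be 1+, Re = +3.

azido(glycinato)tris(pyridine)rhenium(III) triaquatrifluorocobaltate(II)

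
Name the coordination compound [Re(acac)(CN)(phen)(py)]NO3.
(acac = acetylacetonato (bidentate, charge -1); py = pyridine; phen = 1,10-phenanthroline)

The 1 nitrate counter-ion carries a total charge of -1, so each complex ion is 1+.
Ligand charges: 1×acetylacetonato (-1 each), 1×pyridine (neutral), 1×cyano (-1 each), 1×1,10-phenanthroline (neutral); total -2. So Re + (-2) = 1+, giving Re = +3.
Ligands are named alphabetically: acetylacetonato before cyano before phenanthroline before pyridine.

(acetylacetonato)cyano(1,10-phenanthroline)(pyridine)rhenium(III) nitrate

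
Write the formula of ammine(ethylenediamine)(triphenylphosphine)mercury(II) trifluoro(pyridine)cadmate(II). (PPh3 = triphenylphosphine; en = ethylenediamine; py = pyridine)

[Hg(en)(NH3)(PPh3)][CdF3(py)]2

Cation [Hg…]: ligand charges 0, Hg(II) ⇒ ion charge 2+.
Anion [Cd…]: ligand charges -3, Cd(II) ⇒ ion charge 1−.
One 2+ cation requires 2 of the 1− anion.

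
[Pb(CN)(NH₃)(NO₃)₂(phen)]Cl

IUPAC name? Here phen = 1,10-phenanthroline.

amminecyanodinitrato(1,10-phenanthroline)lead(IV) chloride

The 1 chloride counter-ion carries a total charge of -1, so each complex ion is 1+.
Ligand charges: 1×cyano (-1 each), 1×ammine (neutral), 1×1,10-phenanthroline (neutral), 2×nitrato (-1 each); total -3. So Pb + (-3) = 1+, giving Pb = +4.
Ligands are named alphabetically: ammine before cyano before nitrato before phenanthroline.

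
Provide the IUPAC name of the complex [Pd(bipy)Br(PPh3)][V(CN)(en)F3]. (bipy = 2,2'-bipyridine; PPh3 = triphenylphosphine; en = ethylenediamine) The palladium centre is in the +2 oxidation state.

Pd is given as +2; the cation's ligand charges sum to -1, so the complex cation is 1+.
A 1:1 salt means the anion carries the equal and opposite charge, 1−.
Anion: ligand charges sum to -4; for the ion to be 1−, V = +3.

(2,2'-bipyridine)bromo(triphenylphosphine)palladium(II) cyano(ethylenediamine)trifluorovanadate(III)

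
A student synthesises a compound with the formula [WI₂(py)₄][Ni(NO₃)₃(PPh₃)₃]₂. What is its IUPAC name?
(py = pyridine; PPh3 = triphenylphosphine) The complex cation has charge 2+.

The complex cation is given as 2+; its ligand charges sum to -2, so W = +4.
With 2 anions per cation, each anion must be 2/2 = 1−.
Anion: ligand charges sum to -3; for the ion to be 1−, Ni = +2.

diiodotetrakis(pyridine)tungsten(IV) trinitratotris(triphenylphosphine)nickelate(II)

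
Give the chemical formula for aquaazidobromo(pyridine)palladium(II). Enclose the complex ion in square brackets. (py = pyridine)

[PdBr(H2O)(N3)(py)]

Ligands: 1 azido (N3, -1), 1 aqua (H2O, neutral), 1 pyridine (py, neutral), 1 bromo (Br, -1). Ligand charge sum = -2.
With Pd in oxidation state +2, the complex ion is [Pd...].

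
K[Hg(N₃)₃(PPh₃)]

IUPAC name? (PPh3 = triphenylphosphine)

The 1 potassium counter-ion carries a total charge of +1, so each complex ion is 1−.
Ligand charges: 3×azido (-1 each), 1×triphenylphosphine (neutral); total -3. So Hg + (-3) = 1−, giving Hg = +2.
The complex ion is anionic, so mercury takes the -ate form mercurate(II).

potassium triazido(triphenylphosphine)mercurate(II)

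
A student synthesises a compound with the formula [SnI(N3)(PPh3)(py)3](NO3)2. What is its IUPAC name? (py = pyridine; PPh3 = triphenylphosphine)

The 2 nitrate counter-ions carry a total charge of -2, so each complex ion is 2+.
Ligand charges: 3×pyridine (neutral), 1×azido (-1 each), 1×triphenylphosphine (neutral), 1×iodo (-1 each); total -2. So Sn + (-2) = 2+, giving Sn = +4.
Ligands are named alphabetically: azido before iodo before pyridine before triphenylphosphine.

azidoiodotris(pyridine)(triphenylphosphine)tin(IV) nitrate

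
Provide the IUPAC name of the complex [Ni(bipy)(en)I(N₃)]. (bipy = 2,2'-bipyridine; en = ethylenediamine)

There is no counter-ion, so the complex is neutral overall.
Ligand charges: 1×azido (-1 each), 1×iodo (-1 each), 1×2,2'-bipyridine (neutral), 1×ethylenediamine (neutral); total -2. So Ni + (-2) = 0, giving Ni = +2.
Ligands are named alphabetically: azido before bipyridine before ethylenediamine before iodo.

azido(2,2'-bipyridine)(ethylenediamine)iodonickel(II)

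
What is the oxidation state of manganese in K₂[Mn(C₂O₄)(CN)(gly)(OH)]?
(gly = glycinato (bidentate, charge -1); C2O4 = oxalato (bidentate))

2 potassium outside the brackets (+1 each) → the complex ion is 2−.
Ligand charges: 1×gly = -1; 1×C2O4 = -2; 1×OH = -1; 1×CN = -1; sum -5.
Mn + (-5) = 2− ⇒ Mn is +3.

+3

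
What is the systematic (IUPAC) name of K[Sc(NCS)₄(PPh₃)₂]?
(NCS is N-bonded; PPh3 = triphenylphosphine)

potassium tetraisothiocyanatobis(triphenylphosphine)scandate(III)

The 1 potassium counter-ion carries a total charge of +1, so each complex ion is 1−.
Ligand charges: 4×isothiocyanato (-1 each), 2×triphenylphosphine (neutral); total -4. So Sc + (-4) = 1−, giving Sc = +3.
Ligands are named alphabetically: isothiocyanato before triphenylphosphine.
The complex ion is anionic, so scandium takes the -ate form scandate(III).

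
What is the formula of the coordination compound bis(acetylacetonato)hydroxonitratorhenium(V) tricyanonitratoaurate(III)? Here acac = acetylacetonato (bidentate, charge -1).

Cation [Re…]: ligand charges -4, Re(V) ⇒ ion charge 1+.
Anion [Au…]: ligand charges -4, Au(III) ⇒ ion charge 1−.

[Re(acac)2(NO3)(OH)][Au(CN)3(NO3)]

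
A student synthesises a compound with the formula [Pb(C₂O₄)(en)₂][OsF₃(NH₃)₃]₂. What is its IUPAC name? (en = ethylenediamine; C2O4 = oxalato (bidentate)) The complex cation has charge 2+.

bis(ethylenediamine)oxalatolead(IV) triamminetrifluoroosmate(II)

The complex cation is given as 2+; its ligand charges sum to -2, so Pb = +4.
With 2 anions per cation, each anion must be 2/2 = 1−.
Anion: ligand charges sum to -3; for the ion to be 1−, Os = +2.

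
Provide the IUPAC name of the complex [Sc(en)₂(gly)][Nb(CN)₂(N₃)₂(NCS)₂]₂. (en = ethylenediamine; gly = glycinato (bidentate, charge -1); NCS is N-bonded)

bis(ethylenediamine)(glycinato)scandium(III) diazidodicyanodiisothiocyanatoniobate(V)

Both ions are complex: the cation is named first with the plain metal name, the anion second with the -ate form; each ion's ligands are alphabetised independently.
Scandium is always +3 in its complexes; the cation's ligand charges sum to -1, so the complex cation is 2+.
With 2 anions per cation, each anion must be 2/2 = 1−.
Anion: ligand charges sum to -6; for the ion to be 1−, Nb = +5.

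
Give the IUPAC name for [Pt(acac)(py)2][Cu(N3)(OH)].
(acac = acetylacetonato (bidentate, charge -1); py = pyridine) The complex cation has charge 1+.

(acetylacetonato)bis(pyridine)platinum(II) azidohydroxocuprate(I)

Both ions are complex: the cation is named first with the plain metal name, the anion second with the -ate form; each ion's ligands are alphabetised independently.
The complex cation is given as 1+; its ligand charges sum to -1, so Pt = +2.
A 1:1 salt means the anion carries the equal and opposite charge, 1−.
Anion: ligand charges sum to -2; for the ion to be 1−, Cu = +1.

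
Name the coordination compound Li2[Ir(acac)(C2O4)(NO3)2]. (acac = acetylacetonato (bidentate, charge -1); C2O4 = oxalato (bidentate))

lithium (acetylacetonato)dinitratooxalatoiridate(III)

The 2 lithium counter-ions carry a total charge of +2, so each complex ion is 2−.
Ligand charges: 2×nitrato (-1 each), 1×acetylacetonato (-1 each), 1×oxalato (-2 each); total -5. So Ir + (-5) = 2−, giving Ir = +3.
Ligands are named alphabetically: acetylacetonato before nitrato before oxalato.
The complex ion is anionic, so iridium takes the -ate form iridate(III).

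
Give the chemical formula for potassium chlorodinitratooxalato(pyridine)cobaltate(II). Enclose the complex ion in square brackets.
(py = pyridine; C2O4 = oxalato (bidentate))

Ligands: 1 pyridine (py, neutral), 1 oxalato (C2O4, -2), 2 nitrato (NO3, -1), 1 chloro (Cl, -1). Ligand charge sum = -5.
With Co in oxidation state +2, the complex ion is [Co...]^3−.
Charge balance with potassium (+1) requires 1 complex ion per 3 potassium.

K3[Co(C2O4)Cl(NO3)2(py)]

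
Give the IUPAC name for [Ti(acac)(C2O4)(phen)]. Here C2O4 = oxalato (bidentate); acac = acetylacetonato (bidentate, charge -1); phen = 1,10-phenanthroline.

There is no counter-ion, so the complex is neutral overall.
Ligand charges: 1×oxalato (-2 each), 1×acetylacetonato (-1 each), 1×1,10-phenanthroline (neutral); total -3. So Ti + (-3) = 0, giving Ti = +3.
Ligands are named alphabetically: acetylacetonato before oxalato before phenanthroline.

(acetylacetonato)oxalato(1,10-phenanthroline)titanium(III)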